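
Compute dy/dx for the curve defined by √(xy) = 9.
Differentiate both sides with respect to x, treating y as y(x). By the chain rule, any term containing y contributes a factor of y' = dy/dx when we differentiate it.

Move every term to one side and write the relation as F(x, y) = 0. Term by term,
  d/dx[√(xy)] = √(xy)(x·y'/2 + y/2)/(xy)
  d/dx[-9] = 0

The pieces without y' make up ∂F/∂x and the coefficient of y' is ∂F/∂y:
  ∂F/∂x = √(xy)/(2x),
  ∂F/∂y = √(xy)/(2y).

Since d/dx[F] = ∂F/∂x + (∂F/∂y)·y' = 0, solve for y':
  (∂F/∂y)·y' = -∂F/∂x
  dy/dx = -(∂F/∂x)/(∂F/∂y) = -(√(xy)/(2x))/(√(xy)/(2y)) = -y/x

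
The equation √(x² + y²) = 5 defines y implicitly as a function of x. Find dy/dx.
Take d/dx of both sides. Since y is implicitly a function of x, the chain rule attaches a y' = dy/dx factor whenever we differentiate through y.

Set F(x, y) = (left side) − (right side), so the curve is F = 0. Differentiating each term of F:
  d/dx[√(x^2 + y^2)] = (x + y·y')/√(x^2 + y^2)
  d/dx[-5] = 0

Collecting, the y'-free part is the partial derivative in x and the y' coefficient is the partial derivative in y:
  ∂F/∂x = x/√(x^2 + y^2)
  ∂F/∂y = y/√(x^2 + y^2)

so d/dx[F(x, y(x))] = ∂F/∂x + (∂F/∂y)·y' = 0. Rearranging,
  dy/dx = -(∂F/∂x)/(∂F/∂y) = -(x/√(x^2 + y^2))/(y/√(x^2 + y^2)) = -x/y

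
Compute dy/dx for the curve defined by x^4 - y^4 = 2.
Apply d/dx to both sides, remembering that y depends on x. Each occurrence of y therefore brings in a y' = dy/dx via the chain rule.

With F(x, y) equal to the left-hand side minus the right, differentiate F term by term:
  d/dx[x^4] = 4x^3
  d/dx[-y^4] = -4y^3·y'
  d/dx[-2] = 0
Adding these up, d/dx[F] = 0 becomes
  (4x^3) + (-4y^3)·y' = 0,
so isolating y',
  dy/dx = -(4x^3)/(-4y^3) = x^3/y^3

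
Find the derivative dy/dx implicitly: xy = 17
Differentiate the relation implicitly: treat y = y(x) and apply the chain rule, so every y-derivative picks up a y' = dy/dx factor.

With everything moved to the left-hand side, differentiate term by term:
  d/dx[xy] = x·y' + y
  d/dx[-17] = 0

Separating the contributions that come from x directly and those that come through y:
  without y':      y
  multiplying y':  x

so (y) + (x)·y' = 0, and therefore
  dy/dx = -(y)/(x) = -y/x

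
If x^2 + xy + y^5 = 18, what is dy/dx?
Differentiate the relation implicitly: treat y = y(x) and apply the chain rule, so every y-derivative picks up a y' = dy/dx factor.

With everything moved to the left-hand side, differentiate term by term:
  d/dx[x^2] = 2x
  d/dx[xy] = x·y' + y
  d/dx[y^5] = 5y^4·y'
  d/dx[-18] = 0

Separating the contributions that come from x directly and those that come through y:
  without y':      2x + y
  multiplying y':  x + 5y^4

so (2x + y) + (x + 5y^4)·y' = 0, and therefore
  dy/dx = -(2x + y)/(x + 5y^4) = (-2x - y)/(x + 5y^4)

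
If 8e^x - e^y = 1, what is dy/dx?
Apply d/dx to both sides, remembering that y depends on x. Each occurrence of y therefore brings in a y' = dy/dx via the chain rule.

With F(x, y) equal to the left-hand side minus the right, differentiate F term by term:
  d/dx[8e^(x)] = 8e^(x)
  d/dx[-e^(y)] = -y'·e^(y)
  d/dx[-1] = 0
Adding these up, d/dx[F] = 0 becomes
  (8e^(x)) + (-e^(y))·y' = 0,
so isolating y',
  dy/dx = -(8e^(x))/(-e^(y)) = 8e^(x - y)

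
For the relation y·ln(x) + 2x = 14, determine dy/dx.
Differentiate both sides with respect to x, treating y as y(x). By the chain rule, any term containing y contributes a factor of y' = dy/dx when we differentiate it.

Move every term to one side and write the relation as F(x, y) = 0. Term by term,
  d/dx[2x] = 2
  d/dx[y·ln(x)] = y'·ln(x) + y/x
  d/dx[-14] = 0

The pieces without y' make up ∂F/∂x and the coefficient of y' is ∂F/∂y:
  ∂F/∂x = 2 + y/x,
  ∂F/∂y = ln(x).

Since d/dx[F] = ∂F/∂x + (∂F/∂y)·y' = 0, solve for y':
  (∂F/∂y)·y' = -∂F/∂x
  dy/dx = -(∂F/∂x)/(∂F/∂y) = -(2 + y/x)/(ln(x))
        = -((2x + y)/x)/(ln(x)) = (-2x - y)/(x·ln(x))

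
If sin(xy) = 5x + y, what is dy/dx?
Differentiate the relation implicitly: treat y = y(x) and apply the chain rule, so every y-derivative picks up a y' = dy/dx factor.

With everything moved to the left-hand side, differentiate term by term:
  d/dx[-5x] = -5
  d/dx[-y] = -y'
  d/dx[sin(xy)] = (x·y' + y)·cos(xy)

Separating the contributions that come from x directly and those that come through y:
  without y':      y·cos(xy) - 5
  multiplying y':  x·cos(xy) - 1

so (y·cos(xy) - 5) + (x·cos(xy) - 1)·y' = 0, and therefore
  dy/dx = -(y·cos(xy) - 5)/(x·cos(xy) - 1) = (-y·cos(xy) + 5)/(x·cos(xy) - 1)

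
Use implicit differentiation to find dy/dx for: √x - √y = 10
Apply d/dx to both sides, remembering that y depends on x. Each occurrence of y therefore brings in a y' = dy/dx via the chain rule.

With F(x, y) equal to the left-hand side minus the right, differentiate F term by term:
  d/dx[√(x)] = 1/(2√(x))
  d/dx[-√(y)] = -y'/(2√(y))
  d/dx[-10] = 0
Adding these up, d/dx[F] = 0 becomes
  (1/(2√(x))) + (-1/(2√(y)))·y' = 0,
so isolating y',
  dy/dx = -(1/(2√(x)))/(-1/(2√(y))) = √(y)/√(x)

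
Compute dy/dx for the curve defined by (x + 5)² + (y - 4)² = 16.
Take d/dx of both sides. Since y is implicitly a function of x, the chain rule attaches a y' = dy/dx factor whenever we differentiate through y.

Set F(x, y) = (left side) − (right side), so the curve is F = 0. Differentiating each term of F:
  d/dx[(x + 5)^2] = 2x + 10
  d/dx[(y - 4)^2] = 2·y'(y - 4)
  d/dx[-16] = 0

Collecting, the y'-free part is the partial derivative in x and the y' coefficient is the partial derivative in y:
  ∂F/∂x = 2x + 10
  ∂F/∂y = 2y - 8

so d/dx[F(x, y(x))] = ∂F/∂x + (∂F/∂y)·y' = 0. Rearranging,
  dy/dx = -(∂F/∂x)/(∂F/∂y) = -(2x + 10)/(2y - 8) = (-x - 5)/(y - 4)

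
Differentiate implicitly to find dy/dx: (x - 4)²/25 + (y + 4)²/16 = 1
Apply d/dx to both sides, remembering that y depends on x. Each occurrence of y therefore brings in a y' = dy/dx via the chain rule.

With F(x, y) equal to the left-hand side minus the right, differentiate F term by term:
  d/dx[(x - 4)^2/25] = 2x/25 - 8/25
  d/dx[(y + 4)^2/16] = y'(y + 4)/8
  d/dx[-1] = 0
Adding these up, d/dx[F] = 0 becomes
  (2x/25 - 8/25) + (y/8 + 1/2)·y' = 0,
so isolating y',
  dy/dx = -(2x/25 - 8/25)/(y/8 + 1/2)
        = -(2(x - 4)/25)/((y + 4)/8) = 16(4 - x)/(25(y + 4))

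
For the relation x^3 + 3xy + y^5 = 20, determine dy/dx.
Apply d/dx to both sides, remembering that y depends on x. Each occurrence of y therefore brings in a y' = dy/dx via the chain rule.

With F(x, y) equal to the left-hand side minus the right, differentiate F term by term:
  d/dx[x^3] = 3x^2
  d/dx[3xy] = 3x·y' + 3y
  d/dx[y^5] = 5y^4·y'
  d/dx[-20] = 0
Adding these up, d/dx[F] = 0 becomes
  (3x^2 + 3y) + (3x + 5y^4)·y' = 0,
so isolating y',
  dy/dx = -(3x^2 + 3y)/(3x + 5y^4) = 3(-x^2 - y)/(3x + 5y^4)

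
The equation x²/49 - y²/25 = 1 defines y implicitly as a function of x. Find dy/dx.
Apply d/dx to both sides, remembering that y depends on x. Each occurrence of y therefore brings in a y' = dy/dx via the chain rule.

With F(x, y) equal to the left-hand side minus the right, differentiate F term by term:
  d/dx[x^2/49] = 2x/49
  d/dx[-y^2/25] = -2y·y'/25
  d/dx[-1] = 0
Adding these up, d/dx[F] = 0 becomes
  (2x/49) + (-2y/25)·y' = 0,
so isolating y',
  dy/dx = -(2x/49)/(-2y/25) = 25x/(49y)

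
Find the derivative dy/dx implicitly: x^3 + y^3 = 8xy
Apply d/dx to both sides, remembering that y depends on x. Each occurrence of y therefore brings in a y' = dy/dx via the chain rule.

With F(x, y) equal to the left-hand side minus the right, differentiate F term by term:
  d/dx[x^3] = 3x^2
  d/dx[-8xy] = -8x·y' - 8y
  d/dx[y^3] = 3y^2·y'
Adding these up, d/dx[F] = 0 becomes
  (3x^2 - 8y) + (-8x + 3y^2)·y' = 0,
so isolating y',
  dy/dx = -(3x^2 - 8y)/(-8x + 3y^2) = (3x^2 - 8y)/(8x - 3y^2)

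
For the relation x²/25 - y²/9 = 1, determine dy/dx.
Differentiate the relation implicitly: treat y = y(x) and apply the chain rule, so every y-derivative picks up a y' = dy/dx factor.

With everything moved to the left-hand side, differentiate term by term:
  d/dx[x^2/25] = 2x/25
  d/dx[-y^2/9] = -2y·y'/9
  d/dx[-1] = 0

Separating the contributions that come from x directly and those that come through y:
  without y':      2x/25
  multiplying y':  -2y/9

so (2x/25) + (-2y/9)·y' = 0, and therefore
  dy/dx = -(2x/25)/(-2y/9) = 9x/(25y)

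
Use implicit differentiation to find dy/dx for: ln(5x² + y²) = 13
Differentiate both sides with respect to x, treating y as y(x). By the chain rule, any term containing y contributes a factor of y' = dy/dx when we differentiate it.

Move every term to one side and write the relation as F(x, y) = 0. Term by term,
  d/dx[ln(5x^2 + y^2)] = (10x + 2y·y')/(5x^2 + y^2)
  d/dx[-13] = 0

The pieces without y' make up ∂F/∂x and the coefficient of y' is ∂F/∂y:
  ∂F/∂x = 10x/(5x^2 + y^2),
  ∂F/∂y = 2y/(5x^2 + y^2).

Since d/dx[F] = ∂F/∂x + (∂F/∂y)·y' = 0, solve for y':
  (∂F/∂y)·y' = -∂F/∂x
  dy/dx = -(∂F/∂x)/(∂F/∂y) = -(10x/(5x^2 + y^2))/(2y/(5x^2 + y^2)) = -5x/y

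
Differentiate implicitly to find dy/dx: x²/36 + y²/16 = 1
Differentiate both sides with respect to x, treating y as y(x). By the chain rule, any term containing y contributes a factor of y' = dy/dx when we differentiate it.

Move every term to one side and write the relation as F(x, y) = 0. Term by term,
  d/dx[x^2/36] = x/18
  d/dx[y^2/16] = y·y'/8
  d/dx[-1] = 0

The pieces without y' make up ∂F/∂x and the coefficient of y' is ∂F/∂y:
  ∂F/∂x = x/18,
  ∂F/∂y = y/8.

Since d/dx[F] = ∂F/∂x + (∂F/∂y)·y' = 0, solve for y':
  (∂F/∂y)·y' = -∂F/∂x
  dy/dx = -(∂F/∂x)/(∂F/∂y) = -(x/18)/(y/8) = -4x/(9y)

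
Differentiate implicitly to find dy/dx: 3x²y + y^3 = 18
Differentiate the relation implicitly: treat y = y(x) and apply the chain rule, so every y-derivative picks up a y' = dy/dx factor.

With everything moved to the left-hand side, differentiate term by term:
  d/dx[3x^2y] = 3x^2·y' + 6xy
  d/dx[y^3] = 3y^2·y'
  d/dx[-18] = 0

Separating the contributions that come from x directly and those that come through y:
  without y':      6xy
  multiplying y':  3x^2 + 3y^2

so (6xy) + (3x^2 + 3y^2)·y' = 0, and therefore
  dy/dx = -(6xy)/(3x^2 + 3y^2) = -2xy/(x^2 + y^2)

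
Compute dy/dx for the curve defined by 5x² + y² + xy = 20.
Differentiate the relation implicitly: treat y = y(x) and apply the chain rule, so every y-derivative picks up a y' = dy/dx factor.

With everything moved to the left-hand side, differentiate term by term:
  d/dx[5x^2] = 10x
  d/dx[xy] = x·y' + y
  d/dx[y^2] = 2y·y'
  d/dx[-20] = 0

Separating the contributions that come from x directly and those that come through y:
  without y':      10x + y
  multiplying y':  x + 2y

so (10x + y) + (x + 2y)·y' = 0, and therefore
  dy/dx = -(10x + y)/(x + 2y) = (-10x - y)/(x + 2y)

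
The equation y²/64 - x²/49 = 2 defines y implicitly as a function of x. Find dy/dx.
Differentiate the relation implicitly: treat y = y(x) and apply the chain rule, so every y-derivative picks up a y' = dy/dx factor.

With everything moved to the left-hand side, differentiate term by term:
  d/dx[-x^2/49] = -2x/49
  d/dx[y^2/64] = y·y'/32
  d/dx[-2] = 0

Separating the contributions that come from x directly and those that come through y:
  without y':      -2x/49
  multiplying y':  y/32

so (-2x/49) + (y/32)·y' = 0, and therefore
  dy/dx = -(-2x/49)/(y/32) = 64x/(49y)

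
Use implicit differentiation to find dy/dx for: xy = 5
Apply d/dx to both sides, remembering that y depends on x. Each occurrence of y therefore brings in a y' = dy/dx via the chain rule.

With F(x, y) equal to the left-hand side minus the right, differentiate F term by term:
  d/dx[xy] = x·y' + y
  d/dx[-5] = 0
Adding these up, d/dx[F] = 0 becomes
  (y) + (x)·y' = 0,
so isolating y',
  dy/dx = -(y)/(x) = -y/x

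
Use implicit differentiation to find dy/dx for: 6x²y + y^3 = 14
Apply d/dx to both sides, remembering that y depends on x. Each occurrence of y therefore brings in a y' = dy/dx via the chain rule.

With F(x, y) equal to the left-hand side minus the right, differentiate F term by term:
  d/dx[6x^2y] = 6x^2·y' + 12xy
  d/dx[y^3] = 3y^2·y'
  d/dx[-14] = 0
Adding these up, d/dx[F] = 0 becomes
  (12xy) + (6x^2 + 3y^2)·y' = 0,
so isolating y',
  dy/dx = -(12xy)/(6x^2 + 3y^2) = -4xy/(2x^2 + y^2)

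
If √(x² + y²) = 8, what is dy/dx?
Differentiate both sides with respect to x, treating y as y(x). By the chain rule, any term containing y contributes a factor of y' = dy/dx when we differentiate it.

Move every term to one side and write the relation as F(x, y) = 0. Term by term,
  d/dx[√(x^2 + y^2)] = (x + y·y')/√(x^2 + y^2)
  d/dx[-8] = 0

The pieces without y' make up ∂F/∂x and the coefficient of y' is ∂F/∂y:
  ∂F/∂x = x/√(x^2 + y^2),
  ∂F/∂y = y/√(x^2 + y^2).

Since d/dx[F] = ∂F/∂x + (∂F/∂y)·y' = 0, solve for y':
  (∂F/∂y)·y' = -∂F/∂x
  dy/dx = -(∂F/∂x)/(∂F/∂y) = -(x/√(x^2 + y^2))/(y/√(x^2 + y^2)) = -x/y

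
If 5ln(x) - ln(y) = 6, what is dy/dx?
Differentiate both sides with respect to x, treating y as y(x). By the chain rule, any term containing y contributes a factor of y' = dy/dx when we differentiate it.

Move every term to one side and write the relation as F(x, y) = 0. Term by term,
  d/dx[5ln(x)] = 5/x
  d/dx[-ln(y)] = -y'/y
  d/dx[-6] = 0

The pieces without y' make up ∂F/∂x and the coefficient of y' is ∂F/∂y:
  ∂F/∂x = 5/x,
  ∂F/∂y = -1/y.

Since d/dx[F] = ∂F/∂x + (∂F/∂y)·y' = 0, solve for y':
  (∂F/∂y)·y' = -∂F/∂x
  dy/dx = -(∂F/∂x)/(∂F/∂y) = -(5/x)/(-1/y) = 5y/x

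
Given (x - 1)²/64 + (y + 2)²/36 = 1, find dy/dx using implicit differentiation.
Apply d/dx to both sides, remembering that y depends on x. Each occurrence of y therefore brings in a y' = dy/dx via the chain rule.

With F(x, y) equal to the left-hand side minus the right, differentiate F term by term:
  d/dx[(x - 1)^2/64] = x/32 - 1/32
  d/dx[(y + 2)^2/36] = y'(y + 2)/18
  d/dx[-1] = 0
Adding these up, d/dx[F] = 0 becomes
  (x/32 - 1/32) + (y/18 + 1/9)·y' = 0,
so isolating y',
  dy/dx = -(x/32 - 1/32)/(y/18 + 1/9)
        = -((x - 1)/32)/((y + 2)/18) = 9(1 - x)/(16(y + 2))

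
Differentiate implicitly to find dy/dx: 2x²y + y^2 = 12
Apply d/dx to both sides, remembering that y depends on x. Each occurrence of y therefore brings in a y' = dy/dx via the chain rule.

With F(x, y) equal to the left-hand side minus the right, differentiate F term by term:
  d/dx[2x^2y] = 2x^2·y' + 4xy
  d/dx[y^2] = 2y·y'
  d/dx[-12] = 0
Adding these up, d/dx[F] = 0 becomes
  (4xy) + (2x^2 + 2y)·y' = 0,
so isolating y',
  dy/dx = -(4xy)/(2x^2 + 2y) = -2xy/(x^2 + y)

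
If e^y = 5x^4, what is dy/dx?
Differentiate the relation implicitly: treat y = y(x) and apply the chain rule, so every y-derivative picks up a y' = dy/dx factor.

With everything moved to the left-hand side, differentiate term by term:
  d/dx[-5x^4] = -20x^3
  d/dx[e^(y)] = y'·e^(y)

Separating the contributions that come from x directly and those that come through y:
  without y':      -20x^3
  multiplying y':  e^(y)

so (-20x^3) + (e^(y))·y' = 0, and therefore
  dy/dx = -(-20x^3)/(e^(y)) = 20x^3e^(-y)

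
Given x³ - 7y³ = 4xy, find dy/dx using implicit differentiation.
Take d/dx of both sides. Since y is implicitly a function of x, the chain rule attaches a y' = dy/dx factor whenever we differentiate through y.

Set F(x, y) = (left side) − (right side), so the curve is F = 0. Differentiating each term of F:
  d/dx[x^3] = 3x^2
  d/dx[-4xy] = -4x·y' - 4y
  d/dx[-7y^3] = -21y^2·y'

Collecting, the y'-free part is the partial derivative in x and the y' coefficient is the partial derivative in y:
  ∂F/∂x = 3x^2 - 4y
  ∂F/∂y = -4x - 21y^2

so d/dx[F(x, y(x))] = ∂F/∂x + (∂F/∂y)·y' = 0. Rearranging,
  dy/dx = -(∂F/∂x)/(∂F/∂y) = -(3x^2 - 4y)/(-4x - 21y^2) = (3x^2 - 4y)/(4x + 21y^2)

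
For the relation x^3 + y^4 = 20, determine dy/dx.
Differentiate both sides with respect to x, treating y as y(x). By the chain rule, any term containing y contributes a factor of y' = dy/dx when we differentiate it.

Move every term to one side and write the relation as F(x, y) = 0. Term by term,
  d/dx[x^3] = 3x^2
  d/dx[y^4] = 4y^3·y'
  d/dx[-20] = 0

The pieces without y' make up ∂F/∂x and the coefficient of y' is ∂F/∂y:
  ∂F/∂x = 3x^2,
  ∂F/∂y = 4y^3.

Since d/dx[F] = ∂F/∂x + (∂F/∂y)·y' = 0, solve for y':
  (∂F/∂y)·y' = -∂F/∂x
  dy/dx = -(∂F/∂x)/(∂F/∂y) = -(3x^2)/(4y^3) = -3x^2/(4y^3)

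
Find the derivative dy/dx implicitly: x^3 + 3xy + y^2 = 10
Differentiate both sides with respect to x, treating y as y(x). By the chain rule, any term containing y contributes a factor of y' = dy/dx when we differentiate it.

Move every term to one side and write the relation as F(x, y) = 0. Term by term,
  d/dx[x^3] = 3x^2
  d/dx[3xy] = 3x·y' + 3y
  d/dx[y^2] = 2y·y'
  d/dx[-10] = 0

The pieces without y' make up ∂F/∂x and the coefficient of y' is ∂F/∂y:
  ∂F/∂x = 3x^2 + 3y,
  ∂F/∂y = 3x + 2y.

Since d/dx[F] = ∂F/∂x + (∂F/∂y)·y' = 0, solve for y':
  (∂F/∂y)·y' = -∂F/∂x
  dy/dx = -(∂F/∂x)/(∂F/∂y) = -(3x^2 + 3y)/(3x + 2y) = 3(-x^2 - y)/(3x + 2y)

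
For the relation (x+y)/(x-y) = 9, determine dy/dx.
Take d/dx of both sides. Since y is implicitly a function of x, the chain rule attaches a y' = dy/dx factor whenever we differentiate through y.

Set F(x, y) = (left side) − (right side), so the curve is F = 0. Differentiating each term of F:
  d/dx[(x + y)/(x - y)] = (y' + 1)/(x - y) + (x + y)(y' - 1)/(x - y)^2
  d/dx[-9] = 0

Collecting, the y'-free part is the partial derivative in x and the y' coefficient is the partial derivative in y:
  ∂F/∂x = 1/(x - y) - (x + y)/(x - y)^2
  ∂F/∂y = 1/(x - y) + (x + y)/(x - y)^2

so d/dx[F(x, y(x))] = ∂F/∂x + (∂F/∂y)·y' = 0. Rearranging,
  dy/dx = -(∂F/∂x)/(∂F/∂y) = -(1/(x - y) - (x + y)/(x - y)^2)/(1/(x - y) + (x + y)/(x - y)^2)
        = -(-2y/(x - y)^2)/(2x/(x - y)^2) = y/x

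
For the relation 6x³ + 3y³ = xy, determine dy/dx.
Differentiate the relation implicitly: treat y = y(x) and apply the chain rule, so every y-derivative picks up a y' = dy/dx factor.

With everything moved to the left-hand side, differentiate term by term:
  d/dx[6x^3] = 18x^2
  d/dx[-xy] = -x·y' - y
  d/dx[3y^3] = 9y^2·y'

Separating the contributions that come from x directly and those that come through y:
  without y':      18x^2 - y
  multiplying y':  -x + 9y^2

so (18x^2 - y) + (-x + 9y^2)·y' = 0, and therefore
  dy/dx = -(18x^2 - y)/(-x + 9y^2) = (18x^2 - y)/(x - 9y^2)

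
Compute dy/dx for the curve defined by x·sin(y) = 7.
Apply d/dx to both sides, remembering that y depends on x. Each occurrence of y therefore brings in a y' = dy/dx via the chain rule.

With F(x, y) equal to the left-hand side minus the right, differentiate F term by term:
  d/dx[x·sin(y)] = x·y'·cos(y) + sin(y)
  d/dx[-7] = 0
Adding these up, d/dx[F] = 0 becomes
  (sin(y)) + (x·cos(y))·y' = 0,
so isolating y',
  dy/dx = -(sin(y))/(x·cos(y)) = -tan(y)/x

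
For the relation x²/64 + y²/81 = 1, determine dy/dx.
Differentiate both sides with respect to x, treating y as y(x). By the chain rule, any term containing y contributes a factor of y' = dy/dx when we differentiate it.

Move every term to one side and write the relation as F(x, y) = 0. Term by term,
  d/dx[x^2/64] = x/32
  d/dx[y^2/81] = 2y·y'/81
  d/dx[-1] = 0

The pieces without y' make up ∂F/∂x and the coefficient of y' is ∂F/∂y:
  ∂F/∂x = x/32,
  ∂F/∂y = 2y/81.

Since d/dx[F] = ∂F/∂x + (∂F/∂y)·y' = 0, solve for y':
  (∂F/∂y)·y' = -∂F/∂x
  dy/dx = -(∂F/∂x)/(∂F/∂y) = -(x/32)/(2y/81) = -81x/(64y)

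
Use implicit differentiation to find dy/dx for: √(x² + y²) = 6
Take d/dx of both sides. Since y is implicitly a function of x, the chain rule attaches a y' = dy/dx factor whenever we differentiate through y.

Set F(x, y) = (left side) − (right side), so the curve is F = 0. Differentiating each term of F:
  d/dx[√(x^2 + y^2)] = (x + y·y')/√(x^2 + y^2)
  d/dx[-6] = 0

Collecting, the y'-free part is the partial derivative in x and the y' coefficient is the partial derivative in y:
  ∂F/∂x = x/√(x^2 + y^2)
  ∂F/∂y = y/√(x^2 + y^2)

so d/dx[F(x, y(x))] = ∂F/∂x + (∂F/∂y)·y' = 0. Rearranging,
  dy/dx = -(∂F/∂x)/(∂F/∂y) = -(x/√(x^2 + y^2))/(y/√(x^2 + y^2)) = -x/y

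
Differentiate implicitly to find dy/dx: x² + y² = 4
Take d/dx of both sides. Since y is implicitly a function of x, the chain rule attaches a y' = dy/dx factor whenever we differentiate through y.

Set F(x, y) = (left side) − (right side), so the curve is F = 0. Differentiating each term of F:
  d/dx[x^2] = 2x
  d/dx[y^2] = 2y·y'
  d/dx[-4] = 0

Collecting, the y'-free part is the partial derivative in x and the y' coefficient is the partial derivative in y:
  ∂F/∂x = 2x
  ∂F/∂y = 2y

so d/dx[F(x, y(x))] = ∂F/∂x + (∂F/∂y)·y' = 0. Rearranging,
  dy/dx = -(∂F/∂x)/(∂F/∂y) = -(2x)/(2y) = -x/y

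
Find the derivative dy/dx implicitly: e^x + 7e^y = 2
Differentiate the relation implicitly: treat y = y(x) and apply the chain rule, so every y-derivative picks up a y' = dy/dx factor.

With everything moved to the left-hand side, differentiate term by term:
  d/dx[e^(x)] = e^(x)
  d/dx[7e^(y)] = 7·y'·e^(y)
  d/dx[-2] = 0

Separating the contributions that come from x directly and those that come through y:
  without y':      e^(x)
  multiplying y':  7e^(y)

so (e^(x)) + (7e^(y))·y' = 0, and therefore
  dy/dx = -(e^(x))/(7e^(y)) = -e^(x - y)/7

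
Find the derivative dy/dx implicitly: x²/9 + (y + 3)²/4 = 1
Differentiate both sides with respect to x, treating y as y(x). By the chain rule, any term containing y contributes a factor of y' = dy/dx when we differentiate it.

Move every term to one side and write the relation as F(x, y) = 0. Term by term,
  d/dx[x^2/9] = 2x/9
  d/dx[(y + 3)^2/4] = y'(y + 3)/2
  d/dx[-1] = 0

The pieces without y' make up ∂F/∂x and the coefficient of y' is ∂F/∂y:
  ∂F/∂x = 2x/9,
  ∂F/∂y = y/2 + 3/2.

Since d/dx[F] = ∂F/∂x + (∂F/∂y)·y' = 0, solve for y':
  (∂F/∂y)·y' = -∂F/∂x
  dy/dx = -(∂F/∂x)/(∂F/∂y) = -(2x/9)/(y/2 + 3/2)
        = -(2x/9)/((y + 3)/2) = -4x/(9y + 27)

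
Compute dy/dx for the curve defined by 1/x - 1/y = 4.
Differentiate both sides with respect to x, treating y as y(x). By the chain rule, any term containing y contributes a factor of y' = dy/dx when we differentiate it.

Move every term to one side and write the relation as F(x, y) = 0. Term by term,
  d/dx[-1/y] = y'/y^2
  d/dx[1/x] = -1/x^2
  d/dx[-4] = 0

The pieces without y' make up ∂F/∂x and the coefficient of y' is ∂F/∂y:
  ∂F/∂x = -1/x^2,
  ∂F/∂y = y^(-2).

Since d/dx[F] = ∂F/∂x + (∂F/∂y)·y' = 0, solve for y':
  (∂F/∂y)·y' = -∂F/∂x
  dy/dx = -(∂F/∂x)/(∂F/∂y) = -(-1/x^2)/(y^(-2)) = y^2/x^2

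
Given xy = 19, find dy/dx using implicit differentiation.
Take d/dx of both sides. Since y is implicitly a function of x, the chain rule attaches a y' = dy/dx factor whenever we differentiate through y.

Set F(x, y) = (left side) − (right side), so the curve is F = 0. Differentiating each term of F:
  d/dx[xy] = x·y' + y
  d/dx[-19] = 0

Collecting, the y'-free part is the partial derivative in x and the y' coefficient is the partial derivative in y:
  ∂F/∂x = y
  ∂F/∂y = x

so d/dx[F(x, y(x))] = ∂F/∂x + (∂F/∂y)·y' = 0. Rearranging,
  dy/dx = -(∂F/∂x)/(∂F/∂y) = -(y)/(x) = -y/x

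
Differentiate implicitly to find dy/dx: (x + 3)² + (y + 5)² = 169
Take d/dx of both sides. Since y is implicitly a function of x, the chain rule attaches a y' = dy/dx factor whenever we differentiate through y.

Set F(x, y) = (left side) − (right side), so the curve is F = 0. Differentiating each term of F:
  d/dx[(x + 3)^2] = 2x + 6
  d/dx[(y + 5)^2] = 2·y'(y + 5)
  d/dx[-169] = 0

Collecting, the y'-free part is the partial derivative in x and the y' coefficient is the partial derivative in y:
  ∂F/∂x = 2x + 6
  ∂F/∂y = 2y + 10

so d/dx[F(x, y(x))] = ∂F/∂x + (∂F/∂y)·y' = 0. Rearranging,
  dy/dx = -(∂F/∂x)/(∂F/∂y) = -(2x + 6)/(2y + 10) = (-x - 3)/(y + 5)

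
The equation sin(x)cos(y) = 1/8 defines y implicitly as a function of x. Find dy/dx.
Apply d/dx to both sides, remembering that y depends on x. Each occurrence of y therefore brings in a y' = dy/dx via the chain rule.

With F(x, y) equal to the left-hand side minus the right, differentiate F term by term:
  d/dx[sin(x)·cos(y)] = -y'·sin(x)·sin(y) + cos(x)·cos(y)
  d/dx[-1/8] = 0
Adding these up, d/dx[F] = 0 becomes
  (cos(x)·cos(y)) + (-sin(x)·sin(y))·y' = 0,
so isolating y',
  dy/dx = -(cos(x)·cos(y))/(-sin(x)·sin(y)) = 1/(tan(x)·tan(y))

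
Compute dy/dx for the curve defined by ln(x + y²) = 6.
Apply d/dx to both sides, remembering that y depends on x. Each occurrence of y therefore brings in a y' = dy/dx via the chain rule.

With F(x, y) equal to the left-hand side minus the right, differentiate F term by term:
  d/dx[ln(x + y^2)] = (2y·y' + 1)/(x + y^2)
  d/dx[-6] = 0
Adding these up, d/dx[F] = 0 becomes
  (1/(x + y^2)) + (2y/(x + y^2))·y' = 0,
so isolating y',
  dy/dx = -(1/(x + y^2))/(2y/(x + y^2)) = -1/(2y)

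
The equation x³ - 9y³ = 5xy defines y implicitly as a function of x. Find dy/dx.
Differentiate both sides with respect to x, treating y as y(x). By the chain rule, any term containing y contributes a factor of y' = dy/dx when we differentiate it.

Move every term to one side and write the relation as F(x, y) = 0. Term by term,
  d/dx[x^3] = 3x^2
  d/dx[-5xy] = -5x·y' - 5y
  d/dx[-9y^3] = -27y^2·y'

The pieces without y' make up ∂F/∂x and the coefficient of y' is ∂F/∂y:
  ∂F/∂x = 3x^2 - 5y,
  ∂F/∂y = -5x - 27y^2.

Since d/dx[F] = ∂F/∂x + (∂F/∂y)·y' = 0, solve for y':
  (∂F/∂y)·y' = -∂F/∂x
  dy/dx = -(∂F/∂x)/(∂F/∂y) = -(3x^2 - 5y)/(-5x - 27y^2) = (3x^2 - 5y)/(5x + 27y^2)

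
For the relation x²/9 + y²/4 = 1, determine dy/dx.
Differentiate both sides with respect to x, treating y as y(x). By the chain rule, any term containing y contributes a factor of y' = dy/dx when we differentiate it.

Move every term to one side and write the relation as F(x, y) = 0. Term by term,
  d/dx[x^2/9] = 2x/9
  d/dx[y^2/4] = y·y'/2
  d/dx[-1] = 0

The pieces without y' make up ∂F/∂x and the coefficient of y' is ∂F/∂y:
  ∂F/∂x = 2x/9,
  ∂F/∂y = y/2.

Since d/dx[F] = ∂F/∂x + (∂F/∂y)·y' = 0, solve for y':
  (∂F/∂y)·y' = -∂F/∂x
  dy/dx = -(∂F/∂x)/(∂F/∂y) = -(2x/9)/(y/2) = -4x/(9y)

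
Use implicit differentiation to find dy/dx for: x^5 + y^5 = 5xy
Differentiate the relation implicitly: treat y = y(x) and apply the chain rule, so every y-derivative picks up a y' = dy/dx factor.

With everything moved to the left-hand side, differentiate term by term:
  d/dx[x^5] = 5x^4
  d/dx[-5xy] = -5x·y' - 5y
  d/dx[y^5] = 5y^4·y'

Separating the contributions that come from x directly and those that come through y:
  without y':      5x^4 - 5y
  multiplying y':  -5x + 5y^4

so (5x^4 - 5y) + (-5x + 5y^4)·y' = 0, and therefore
  dy/dx = -(5x^4 - 5y)/(-5x + 5y^4) = (x^4 - y)/(x - y^4)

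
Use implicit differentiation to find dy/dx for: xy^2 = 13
Apply d/dx to both sides, remembering that y depends on x. Each occurrence of y therefore brings in a y' = dy/dx via the chain rule.

With F(x, y) equal to the left-hand side minus the right, differentiate F term by term:
  d/dx[xy^2] = 2xy·y' + y^2
  d/dx[-13] = 0
Adding these up, d/dx[F] = 0 becomes
  (y^2) + (2xy)·y' = 0,
so isolating y',
  dy/dx = -(y^2)/(2xy) = -y/(2x)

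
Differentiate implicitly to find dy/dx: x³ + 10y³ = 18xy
Apply d/dx to both sides, remembering that y depends on x. Each occurrence of y therefore brings in a y' = dy/dx via the chain rule.

With F(x, y) equal to the left-hand side minus the right, differentiate F term by term:
  d/dx[x^3] = 3x^2
  d/dx[-18xy] = -18x·y' - 18y
  d/dx[10y^3] = 30y^2·y'
Adding these up, d/dx[F] = 0 becomes
  (3x^2 - 18y) + (-18x + 30y^2)·y' = 0,
so isolating y',
  dy/dx = -(3x^2 - 18y)/(-18x + 30y^2) = (x^2 - 6y)/(2(3x - 5y^2))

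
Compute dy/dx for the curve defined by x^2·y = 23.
Take d/dx of both sides. Since y is implicitly a function of x, the chain rule attaches a y' = dy/dx factor whenever we differentiate through y.

Set F(x, y) = (left side) − (right side), so the curve is F = 0. Differentiating each term of F:
  d/dx[x^2y] = x^2·y' + 2xy
  d/dx[-23] = 0

Collecting, the y'-free part is the partial derivative in x and the y' coefficient is the partial derivative in y:
  ∂F/∂x = 2xy
  ∂F/∂y = x^2

so d/dx[F(x, y(x))] = ∂F/∂x + (∂F/∂y)·y' = 0. Rearranging,
  dy/dx = -(∂F/∂x)/(∂F/∂y) = -(2xy)/(x^2) = -2y/x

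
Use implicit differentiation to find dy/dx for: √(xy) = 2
Apply d/dx to both sides, remembering that y depends on x. Each occurrence of y therefore brings in a y' = dy/dx via the chain rule.

With F(x, y) equal to the left-hand side minus the right, differentiate F term by term:
  d/dx[√(xy)] = √(xy)(x·y'/2 + y/2)/(xy)
  d/dx[-2] = 0
Adding these up, d/dx[F] = 0 becomes
  (√(xy)/(2x)) + (√(xy)/(2y))·y' = 0,
so isolating y',
  dy/dx = -(√(xy)/(2x))/(√(xy)/(2y)) = -y/x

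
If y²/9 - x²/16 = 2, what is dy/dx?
Differentiate the relation implicitly: treat y = y(x) and apply the chain rule, so every y-derivative picks up a y' = dy/dx factor.

With everything moved to the left-hand side, differentiate term by term:
  d/dx[-x^2/16] = -x/8
  d/dx[y^2/9] = 2y·y'/9
  d/dx[-2] = 0

Separating the contributions that come from x directly and those that come through y:
  without y':      -x/8
  multiplying y':  2y/9

so (-x/8) + (2y/9)·y' = 0, and therefore
  dy/dx = -(-x/8)/(2y/9) = 9x/(16y)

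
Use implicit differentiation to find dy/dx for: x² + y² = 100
Apply d/dx to both sides, remembering that y depends on x. Each occurrence of y therefore brings in a y' = dy/dx via the chain rule.

With F(x, y) equal to the left-hand side minus the right, differentiate F term by term:
  d/dx[x^2] = 2x
  d/dx[y^2] = 2y·y'
  d/dx[-100] = 0
Adding these up, d/dx[F] = 0 becomes
  (2x) + (2y)·y' = 0,
so isolating y',
  dy/dx = -(2x)/(2y) = -x/y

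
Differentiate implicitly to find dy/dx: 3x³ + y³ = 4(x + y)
Apply d/dx to both sides, remembering that y depends on x. Each occurrence of y therefore brings in a y' = dy/dx via the chain rule.

With F(x, y) equal to the left-hand side minus the right, differentiate F term by term:
  d/dx[3x^3] = 9x^2
  d/dx[-4x] = -4
  d/dx[y^3] = 3y^2·y'
  d/dx[-4y] = -4·y'
Adding these up, d/dx[F] = 0 becomes
  (9x^2 - 4) + (3y^2 - 4)·y' = 0,
so isolating y',
  dy/dx = -(9x^2 - 4)/(3y^2 - 4) = (4 - 9x^2)/(3y^2 - 4)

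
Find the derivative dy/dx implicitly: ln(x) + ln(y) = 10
Differentiate the relation implicitly: treat y = y(x) and apply the chain rule, so every y-derivative picks up a y' = dy/dx factor.

With everything moved to the left-hand side, differentiate term by term:
  d/dx[ln(x)] = 1/x
  d/dx[ln(y)] = y'/y
  d/dx[-10] = 0

Separating the contributions that come from x directly and those that come through y:
  without y':      1/x
  multiplying y':  1/y

so (1/x) + (1/y)·y' = 0, and therefore
  dy/dx = -(1/x)/(1/y) = -y/x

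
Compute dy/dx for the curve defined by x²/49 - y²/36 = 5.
Differentiate the relation implicitly: treat y = y(x) and apply the chain rule, so every y-derivative picks up a y' = dy/dx factor.

With everything moved to the left-hand side, differentiate term by term:
  d/dx[x^2/49] = 2x/49
  d/dx[-y^2/36] = -y·y'/18
  d/dx[-5] = 0

Separating the contributions that come from x directly and those that come through y:
  without y':      2x/49
  multiplying y':  -y/18

so (2x/49) + (-y/18)·y' = 0, and therefore
  dy/dx = -(2x/49)/(-y/18) = 36x/(49y)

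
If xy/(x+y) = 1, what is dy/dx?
Differentiate the relation implicitly: treat y = y(x) and apply the chain rule, so every y-derivative picks up a y' = dy/dx factor.

With everything moved to the left-hand side, differentiate term by term:
  d/dx[xy/(x + y)] = xy(-y' - 1)/(x + y)^2 + x·y'/(x + y) + y/(x + y)
  d/dx[-1] = 0

Separating the contributions that come from x directly and those that come through y:
  without y':      -xy/(x + y)^2 + y/(x + y)
  multiplying y':  -xy/(x + y)^2 + x/(x + y)

so (-xy/(x + y)^2 + y/(x + y)) + (-xy/(x + y)^2 + x/(x + y))·y' = 0, and therefore
  dy/dx = -(-xy/(x + y)^2 + y/(x + y))/(-xy/(x + y)^2 + x/(x + y))
        = -(y^2/(x + y)^2)/(x^2/(x + y)^2) = -y^2/x^2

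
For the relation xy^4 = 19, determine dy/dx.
Apply d/dx to both sides, remembering that y depends on x. Each occurrence of y therefore brings in a y' = dy/dx via the chain rule.

With F(x, y) equal to the left-hand side minus the right, differentiate F term by term:
  d/dx[xy^4] = 4xy^3·y' + y^4
  d/dx[-19] = 0
Adding these up, d/dx[F] = 0 becomes
  (y^4) + (4xy^3)·y' = 0,
so isolating y',
  dy/dx = -(y^4)/(4xy^3) = -y/(4x)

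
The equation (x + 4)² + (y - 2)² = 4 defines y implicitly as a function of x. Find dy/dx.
Differentiate both sides with respect to x, treating y as y(x). By the chain rule, any term containing y contributes a factor of y' = dy/dx when we differentiate it.

Move every term to one side and write the relation as F(x, y) = 0. Term by term,
  d/dx[(x + 4)^2] = 2x + 8
  d/dx[(y - 2)^2] = 2·y'(y - 2)
  d/dx[-4] = 0

The pieces without y' make up ∂F/∂x and the coefficient of y' is ∂F/∂y:
  ∂F/∂x = 2x + 8,
  ∂F/∂y = 2y - 4.

Since d/dx[F] = ∂F/∂x + (∂F/∂y)·y' = 0, solve for y':
  (∂F/∂y)·y' = -∂F/∂x
  dy/dx = -(∂F/∂x)/(∂F/∂y) = -(2x + 8)/(2y - 4) = (-x - 4)/(y - 2)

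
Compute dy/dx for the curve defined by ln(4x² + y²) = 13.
Take d/dx of both sides. Since y is implicitly a function of x, the chain rule attaches a y' = dy/dx factor whenever we differentiate through y.

Set F(x, y) = (left side) − (right side), so the curve is F = 0. Differentiating each term of F:
  d/dx[ln(4x^2 + y^2)] = (8x + 2y·y')/(4x^2 + y^2)
  d/dx[-13] = 0

Collecting, the y'-free part is the partial derivative in x and the y' coefficient is the partial derivative in y:
  ∂F/∂x = 8x/(4x^2 + y^2)
  ∂F/∂y = 2y/(4x^2 + y^2)

so d/dx[F(x, y(x))] = ∂F/∂x + (∂F/∂y)·y' = 0. Rearranging,
  dy/dx = -(∂F/∂x)/(∂F/∂y) = -(8x/(4x^2 + y^2))/(2y/(4x^2 + y^2)) = -4x/y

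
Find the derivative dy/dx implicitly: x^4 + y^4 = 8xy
Apply d/dx to both sides, remembering that y depends on x. Each occurrence of y therefore brings in a y' = dy/dx via the chain rule.

With F(x, y) equal to the left-hand side minus the right, differentiate F term by term:
  d/dx[x^4] = 4x^3
  d/dx[-8xy] = -8x·y' - 8y
  d/dx[y^4] = 4y^3·y'
Adding these up, d/dx[F] = 0 becomes
  (4x^3 - 8y) + (-8x + 4y^3)·y' = 0,
so isolating y',
  dy/dx = -(4x^3 - 8y)/(-8x + 4y^3) = (x^3 - 2y)/(2x - y^3)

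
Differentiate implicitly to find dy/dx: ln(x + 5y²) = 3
Differentiate the relation implicitly: treat y = y(x) and apply the chain rule, so every y-derivative picks up a y' = dy/dx factor.

With everything moved to the left-hand side, differentiate term by term:
  d/dx[ln(x + 5y^2)] = (10y·y' + 1)/(x + 5y^2)
  d/dx[-3] = 0

Separating the contributions that come from x directly and those that come through y:
  without y':      1/(x + 5y^2)
  multiplying y':  10y/(x + 5y^2)

so (1/(x + 5y^2)) + (10y/(x + 5y^2))·y' = 0, and therefore
  dy/dx = -(1/(x + 5y^2))/(10y/(x + 5y^2)) = -1/(10y)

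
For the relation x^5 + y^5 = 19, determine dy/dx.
Differentiate both sides with respect to x, treating y as y(x). By the chain rule, any term containing y contributes a factor of y' = dy/dx when we differentiate it.

Move every term to one side and write the relation as F(x, y) = 0. Term by term,
  d/dx[x^5] = 5x^4
  d/dx[y^5] = 5y^4·y'
  d/dx[-19] = 0

The pieces without y' make up ∂F/∂x and the coefficient of y' is ∂F/∂y:
  ∂F/∂x = 5x^4,
  ∂F/∂y = 5y^4.

Since d/dx[F] = ∂F/∂x + (∂F/∂y)·y' = 0, solve for y':
  (∂F/∂y)·y' = -∂F/∂x
  dy/dx = -(∂F/∂x)/(∂F/∂y) = -(5x^4)/(5y^4) = -x^4/y^4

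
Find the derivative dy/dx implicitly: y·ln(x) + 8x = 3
Differentiate both sides with respect to x, treating y as y(x). By the chain rule, any term containing y contributes a factor of y' = dy/dx when we differentiate it.

Move every term to one side and write the relation as F(x, y) = 0. Term by term,
  d/dx[8x] = 8
  d/dx[y·ln(x)] = y'·ln(x) + y/x
  d/dx[-3] = 0

The pieces without y' make up ∂F/∂x and the coefficient of y' is ∂F/∂y:
  ∂F/∂x = 8 + y/x,
  ∂F/∂y = ln(x).

Since d/dx[F] = ∂F/∂x + (∂F/∂y)·y' = 0, solve for y':
  (∂F/∂y)·y' = -∂F/∂x
  dy/dx = -(∂F/∂x)/(∂F/∂y) = -(8 + y/x)/(ln(x))
        = -((8x + y)/x)/(ln(x)) = (-8x - y)/(x·ln(x))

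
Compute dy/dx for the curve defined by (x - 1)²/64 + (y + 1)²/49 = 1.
Differentiate the relation implicitly: treat y = y(x) and apply the chain rule, so every y-derivative picks up a y' = dy/dx factor.

With everything moved to the left-hand side, differentiate term by term:
  d/dx[(x - 1)^2/64] = x/32 - 1/32
  d/dx[(y + 1)^2/49] = 2·y'(y + 1)/49
  d/dx[-1] = 0

Separating the contributions that come from x directly and those that come through y:
  without y':      x/32 - 1/32
  multiplying y':  2y/49 + 2/49

so (x/32 - 1/32) + (2y/49 + 2/49)·y' = 0, and therefore
  dy/dx = -(x/32 - 1/32)/(2y/49 + 2/49)
        = -((x - 1)/32)/(2(y + 1)/49) = 49(1 - x)/(64(y + 1))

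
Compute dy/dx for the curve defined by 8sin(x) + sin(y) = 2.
Differentiate the relation implicitly: treat y = y(x) and apply the chain rule, so every y-derivative picks up a y' = dy/dx factor.

With everything moved to the left-hand side, differentiate term by term:
  d/dx[8sin(x)] = 8cos(x)
  d/dx[sin(y)] = y'·cos(y)
  d/dx[-2] = 0

Separating the contributions that come from x directly and those that come through y:
  without y':      8cos(x)
  multiplying y':  cos(y)

so (8cos(x)) + (cos(y))·y' = 0, and therefore
  dy/dx = -(8cos(x))/(cos(y)) = -8cos(x)/cos(y)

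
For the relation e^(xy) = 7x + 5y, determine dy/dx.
Differentiate the relation implicitly: treat y = y(x) and apply the chain rule, so every y-derivative picks up a y' = dy/dx factor.

With everything moved to the left-hand side, differentiate term by term:
  d/dx[-7x] = -7
  d/dx[-5y] = -5·y'
  d/dx[e^(xy)] = (x·y' + y)·e^(xy)

Separating the contributions that come from x directly and those that come through y:
  without y':      y·e^(xy) - 7
  multiplying y':  x·e^(xy) - 5

so (y·e^(xy) - 7) + (x·e^(xy) - 5)·y' = 0, and therefore
  dy/dx = -(y·e^(xy) - 7)/(x·e^(xy) - 5) = (-y·e^(xy) + 7)/(x·e^(xy) - 5)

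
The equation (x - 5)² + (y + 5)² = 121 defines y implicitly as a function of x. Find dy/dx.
Apply d/dx to both sides, remembering that y depends on x. Each occurrence of y therefore brings in a y' = dy/dx via the chain rule.

With F(x, y) equal to the left-hand side minus the right, differentiate F term by term:
  d/dx[(x - 5)^2] = 2x - 10
  d/dx[(y + 5)^2] = 2·y'(y + 5)
  d/dx[-121] = 0
Adding these up, d/dx[F] = 0 becomes
  (2x - 10) + (2y + 10)·y' = 0,
so isolating y',
  dy/dx = -(2x - 10)/(2y + 10) = (5 - x)/(y + 5)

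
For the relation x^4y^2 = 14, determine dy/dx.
Differentiate both sides with respect to x, treating y as y(x). By the chain rule, any term containing y contributes a factor of y' = dy/dx when we differentiate it.

Move every term to one side and write the relation as F(x, y) = 0. Term by term,
  d/dx[x^4y^2] = 2x^4y·y' + 4x^3y^2
  d/dx[-14] = 0

The pieces without y' make up ∂F/∂x and the coefficient of y' is ∂F/∂y:
  ∂F/∂x = 4x^3y^2,
  ∂F/∂y = 2x^4y.

Since d/dx[F] = ∂F/∂x + (∂F/∂y)·y' = 0, solve for y':
  (∂F/∂y)·y' = -∂F/∂x
  dy/dx = -(∂F/∂x)/(∂F/∂y) = -(4x^3y^2)/(2x^4y) = -2y/x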